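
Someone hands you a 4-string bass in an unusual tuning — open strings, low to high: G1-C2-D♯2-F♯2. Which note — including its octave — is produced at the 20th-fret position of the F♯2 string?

The open F♯2 string plus 20 semitones: F#–G–G#–A–…–C–C#–D.
The walk passes from B into C 2 times, so the octave number goes from 2 to 4.

D4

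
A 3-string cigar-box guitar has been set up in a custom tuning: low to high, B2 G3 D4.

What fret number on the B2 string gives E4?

17

E4 is 17 semitones above the open B2 (B–C–C#–D–…–D–D#–E), so it sits at fret 17.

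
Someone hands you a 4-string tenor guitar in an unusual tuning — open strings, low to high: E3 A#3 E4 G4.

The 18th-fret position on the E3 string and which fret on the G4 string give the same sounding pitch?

3

E3 at fret 18 is E3 + 18 semitones = A#4.
The open G4 string is 15 semitones above the open E3, so the same pitch on the G4 string lies at fret 18 − 15 = 3.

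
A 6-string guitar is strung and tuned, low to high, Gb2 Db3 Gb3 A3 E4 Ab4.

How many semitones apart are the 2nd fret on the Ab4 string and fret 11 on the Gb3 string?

5 semitones

Ab4 at fret 2 → Bb4 (MIDI 70); Gb3 at fret 11 → F4 (MIDI 65).
70 − 65 = 5, so the two pitches are 5 semitones apart, with Bb4 the higher.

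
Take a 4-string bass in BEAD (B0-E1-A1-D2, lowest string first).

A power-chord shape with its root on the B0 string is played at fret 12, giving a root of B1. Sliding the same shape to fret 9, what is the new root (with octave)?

G♯1

Moving from fret 12 to fret 9 shifts the root by -3 semitones.
B1 down 3 semitones is G♯1.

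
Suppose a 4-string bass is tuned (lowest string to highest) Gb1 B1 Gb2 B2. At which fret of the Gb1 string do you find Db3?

Db3 is 19 semitones above the open Gb1 (Gb–G–Ab–A–…–B–C–Db), so it sits at fret 19.

19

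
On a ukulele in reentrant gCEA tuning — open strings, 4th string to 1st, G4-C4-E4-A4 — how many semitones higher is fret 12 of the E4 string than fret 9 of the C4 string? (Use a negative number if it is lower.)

7 semitones

E4 at fret 12 → E5 (MIDI 76); C4 at fret 9 → A4 (MIDI 69).
76 − 69 = 7, so the two pitches are 7 semitones apart.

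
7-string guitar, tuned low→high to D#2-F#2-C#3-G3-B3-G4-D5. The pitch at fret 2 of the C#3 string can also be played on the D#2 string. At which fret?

C#3 at fret 2 is C#3 + 2 semitones = D#3.
The open D#2 string is 10 semitones below the open C#3, so the same pitch on the D#2 string lies at fret 2 + 10 = 12.

12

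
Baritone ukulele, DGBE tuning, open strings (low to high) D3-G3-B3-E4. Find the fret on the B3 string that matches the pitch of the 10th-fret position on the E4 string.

15

E4 at fret 10 is E4 + 10 semitones = D5.
The open B3 string is 5 semitones below the open E4, so the same pitch on the B3 string lies at fret 10 + 5 = 15.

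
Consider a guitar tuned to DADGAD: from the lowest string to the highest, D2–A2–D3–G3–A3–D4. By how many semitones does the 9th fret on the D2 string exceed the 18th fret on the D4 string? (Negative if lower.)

D2 at fret 9 → B2 (MIDI 47); D4 at fret 18 → G♯5 (MIDI 80).
47 − 80 = -33, so the two pitches are 33 semitones apart.

-33 semitones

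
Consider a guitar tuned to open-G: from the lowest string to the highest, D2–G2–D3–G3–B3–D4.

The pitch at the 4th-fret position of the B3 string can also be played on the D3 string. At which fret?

13

Fret 4 on B3 is MIDI 59 + 4 = 63 (D♯4). On the D3 string (open MIDI 50), that pitch is 63 − 50 = fret 13.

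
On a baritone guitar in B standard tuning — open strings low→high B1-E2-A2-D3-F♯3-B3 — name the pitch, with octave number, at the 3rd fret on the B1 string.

The open B1 string plus 3 semitones: B–C–C#–D.
The walk passes from B into C once, so the octave number goes from 1 to 2.

D2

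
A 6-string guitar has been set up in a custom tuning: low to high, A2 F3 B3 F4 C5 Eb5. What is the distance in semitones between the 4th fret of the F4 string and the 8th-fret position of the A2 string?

16 semitones

F4 at fret 4 → A4 (MIDI 69); A2 at fret 8 → F3 (MIDI 53).
69 − 53 = 16, so the two pitches are 16 semitones apart, with A4 the higher.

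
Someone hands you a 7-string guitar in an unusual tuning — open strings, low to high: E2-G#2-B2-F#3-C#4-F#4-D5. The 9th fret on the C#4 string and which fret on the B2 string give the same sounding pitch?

Fret 9 on C#4 is MIDI 61 + 9 = 70 (A#4). On the B2 string (open MIDI 47), that pitch is 70 − 47 = fret 23.

23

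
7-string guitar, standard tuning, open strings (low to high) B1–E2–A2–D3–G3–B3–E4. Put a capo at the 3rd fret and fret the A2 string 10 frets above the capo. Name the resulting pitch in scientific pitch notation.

A#3

The capo raises the open A2 by 3 semitones to C3; fretting 10 more gives A2 + 3 + 10 = A2 + 13 semitones = A#3.
(Also written Bb.)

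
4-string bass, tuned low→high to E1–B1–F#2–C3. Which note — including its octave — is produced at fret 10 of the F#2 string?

Each fret is one semitone, so F#2 + 10 = E3.

E3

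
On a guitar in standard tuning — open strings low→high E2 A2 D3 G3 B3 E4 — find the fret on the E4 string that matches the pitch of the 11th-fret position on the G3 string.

Fret 11 on G3 is MIDI 55 + 11 = 66 (F♯4). On the E4 string (open MIDI 64), that pitch is 66 − 64 = fret 2.

2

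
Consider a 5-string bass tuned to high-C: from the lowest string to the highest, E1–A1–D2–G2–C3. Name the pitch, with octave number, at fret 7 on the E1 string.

B1

E1 is MIDI 28. Adding 7 gives 35, which is B1.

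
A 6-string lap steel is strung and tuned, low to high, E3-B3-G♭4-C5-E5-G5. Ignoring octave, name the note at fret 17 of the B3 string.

The open B3 string plus 17 semitones: B–C–Db–D–…–D–Eb–E.

E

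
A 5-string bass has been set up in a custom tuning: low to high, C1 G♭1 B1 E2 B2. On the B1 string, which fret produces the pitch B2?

B2 is 12 semitones above the open B1 (B–C–Db–D–…–A–Bb–B), so it sits at fret 12.

12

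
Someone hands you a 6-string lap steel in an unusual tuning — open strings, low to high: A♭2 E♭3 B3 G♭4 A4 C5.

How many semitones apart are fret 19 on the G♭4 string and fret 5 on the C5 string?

8 semitones

G♭4 at fret 19 → D♭6 (MIDI 85); C5 at fret 5 → F5 (MIDI 77).
85 − 77 = 8, so the two pitches are 8 semitones apart, with D♭6 the higher.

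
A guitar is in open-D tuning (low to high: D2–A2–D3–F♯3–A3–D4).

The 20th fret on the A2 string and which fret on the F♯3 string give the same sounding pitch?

A2 at fret 20 is A2 + 20 semitones = F4.
The open F♯3 string is 9 semitones above the open A2, so the same pitch on the F♯3 string lies at fret 20 − 9 = 11.

11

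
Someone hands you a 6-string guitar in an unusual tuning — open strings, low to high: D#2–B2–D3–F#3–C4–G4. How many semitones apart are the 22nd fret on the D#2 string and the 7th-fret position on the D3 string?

4 semitones

D#2 at fret 22 → C#4 (MIDI 61); D3 at fret 7 → A3 (MIDI 57).
61 − 57 = 4, so the two pitches are 4 semitones apart, with C#4 the higher.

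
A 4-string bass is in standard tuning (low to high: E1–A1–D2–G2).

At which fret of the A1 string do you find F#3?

F#3 is 21 semitones above the open A1 (A–A#–B–C–…–E–F–F#), so it sits at fret 21.

21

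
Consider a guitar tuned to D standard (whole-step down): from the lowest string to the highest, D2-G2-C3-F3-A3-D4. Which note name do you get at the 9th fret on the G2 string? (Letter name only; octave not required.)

E

Each fret is one semitone, so G2 + 9 = E.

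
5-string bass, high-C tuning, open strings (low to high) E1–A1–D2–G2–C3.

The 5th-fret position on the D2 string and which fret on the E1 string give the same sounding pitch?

D2 at fret 5 is D2 + 5 semitones = G2.
The open E1 string is 10 semitones below the open D2, so the same pitch on the E1 string lies at fret 5 + 10 = 15.

15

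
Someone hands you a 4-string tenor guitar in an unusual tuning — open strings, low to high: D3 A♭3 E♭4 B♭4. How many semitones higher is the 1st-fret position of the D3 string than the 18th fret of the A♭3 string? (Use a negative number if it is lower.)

D3 at fret 1 → E♭3 (MIDI 51); A♭3 at fret 18 → D5 (MIDI 74).
51 − 74 = -23, so the two pitches are 23 semitones apart.

-23 semitones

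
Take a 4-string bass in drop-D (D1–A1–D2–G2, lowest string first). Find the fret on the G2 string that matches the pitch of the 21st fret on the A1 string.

11

A1 at fret 21 is A1 + 21 semitones = F♯3.
The open G2 string is 10 semitones above the open A1, so the same pitch on the G2 string lies at fret 21 − 10 = 11.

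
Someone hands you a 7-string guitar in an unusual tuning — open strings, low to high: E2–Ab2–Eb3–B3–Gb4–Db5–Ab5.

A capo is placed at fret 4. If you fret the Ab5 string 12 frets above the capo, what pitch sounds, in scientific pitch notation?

C7

The capo raises the open Ab5 by 4 semitones to C6; fretting 12 more gives Ab5 + 4 + 12 = Ab5 + 16 semitones = C7.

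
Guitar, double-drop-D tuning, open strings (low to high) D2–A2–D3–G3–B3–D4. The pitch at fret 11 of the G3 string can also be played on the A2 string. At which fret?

21

Fret 11 on G3 is MIDI 55 + 11 = 66 (F#4). On the A2 string (open MIDI 45), that pitch is 66 − 45 = fret 21.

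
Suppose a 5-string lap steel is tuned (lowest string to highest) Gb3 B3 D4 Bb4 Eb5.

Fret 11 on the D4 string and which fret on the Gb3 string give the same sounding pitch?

19

Fret 11 on D4 is MIDI 62 + 11 = 73 (Db5). On the Gb3 string (open MIDI 54), that pitch is 73 − 54 = fret 19.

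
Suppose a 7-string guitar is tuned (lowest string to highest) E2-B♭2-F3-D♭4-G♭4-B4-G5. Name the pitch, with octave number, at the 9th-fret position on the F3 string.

F3 is MIDI 53. Adding 9 gives 62, which is D4.

D4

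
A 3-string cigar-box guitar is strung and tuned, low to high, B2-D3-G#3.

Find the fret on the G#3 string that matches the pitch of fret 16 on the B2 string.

B2 at fret 16 is B2 + 16 semitones = D#4.
The open G#3 string is 9 semitones above the open B2, so the same pitch on the G#3 string lies at fret 16 − 9 = 7.

7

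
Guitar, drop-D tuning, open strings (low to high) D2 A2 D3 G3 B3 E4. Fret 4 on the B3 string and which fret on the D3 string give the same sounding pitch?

Fret 4 on B3 is MIDI 59 + 4 = 63 (D#4). On the D3 string (open MIDI 50), that pitch is 63 − 50 = fret 13.

13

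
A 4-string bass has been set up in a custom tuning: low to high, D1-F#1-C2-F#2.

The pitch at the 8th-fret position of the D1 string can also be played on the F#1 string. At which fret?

4

D1 at fret 8 is D1 + 8 semitones = A#1.
The open F#1 string is 4 semitones above the open D1, so the same pitch on the F#1 string lies at fret 8 − 4 = 4.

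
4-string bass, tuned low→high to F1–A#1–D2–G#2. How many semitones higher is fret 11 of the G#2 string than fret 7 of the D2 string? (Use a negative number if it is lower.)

10 semitones

G#2 at fret 11 → G3 (MIDI 55); D2 at fret 7 → A2 (MIDI 45).
55 − 45 = 10, so the two pitches are 10 semitones apart.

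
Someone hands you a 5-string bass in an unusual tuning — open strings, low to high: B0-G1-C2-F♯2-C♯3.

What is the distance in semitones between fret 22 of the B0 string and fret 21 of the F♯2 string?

18 semitones

B0 at fret 22 → A2 (MIDI 45); F♯2 at fret 21 → D♯4 (MIDI 63).
45 − 63 = -18, so the two pitches are 18 semitones apart, with D♯4 the higher.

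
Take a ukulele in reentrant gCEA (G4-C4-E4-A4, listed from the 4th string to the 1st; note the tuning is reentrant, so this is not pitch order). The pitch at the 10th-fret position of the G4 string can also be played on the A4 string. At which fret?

8

Fret 10 on G4 is MIDI 67 + 10 = 77 (F5). On the A4 string (open MIDI 69), that pitch is 77 − 69 = fret 8.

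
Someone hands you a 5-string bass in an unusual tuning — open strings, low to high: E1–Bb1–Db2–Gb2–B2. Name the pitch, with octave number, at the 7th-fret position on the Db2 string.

Each fret is one semitone, so Db2 + 7 = Ab2.

Ab2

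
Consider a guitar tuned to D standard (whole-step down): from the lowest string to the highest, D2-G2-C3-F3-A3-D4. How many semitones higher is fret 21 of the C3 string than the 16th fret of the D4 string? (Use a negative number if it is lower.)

C3 at fret 21 → A4 (MIDI 69); D4 at fret 16 → F♯5 (MIDI 78).
69 − 78 = -9, so the two pitches are 9 semitones apart.

-9 semitones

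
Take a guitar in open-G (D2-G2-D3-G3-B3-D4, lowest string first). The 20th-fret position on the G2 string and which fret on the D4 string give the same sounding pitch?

G2 at fret 20 is G2 + 20 semitones = D♯4.
The open D4 string is 19 semitones above the open G2, so the same pitch on the D4 string lies at fret 20 − 19 = 1.

1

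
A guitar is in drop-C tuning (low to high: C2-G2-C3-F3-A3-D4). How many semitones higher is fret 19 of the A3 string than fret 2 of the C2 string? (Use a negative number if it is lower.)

A3 at fret 19 → E5 (MIDI 76); C2 at fret 2 → D2 (MIDI 38).
76 − 38 = 38, so the two pitches are 38 semitones apart.

38 semitones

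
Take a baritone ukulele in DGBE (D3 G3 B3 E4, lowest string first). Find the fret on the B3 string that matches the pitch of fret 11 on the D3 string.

2

Fret 11 on D3 is MIDI 50 + 11 = 61 (C#4). On the B3 string (open MIDI 59), that pitch is 61 − 59 = fret 2.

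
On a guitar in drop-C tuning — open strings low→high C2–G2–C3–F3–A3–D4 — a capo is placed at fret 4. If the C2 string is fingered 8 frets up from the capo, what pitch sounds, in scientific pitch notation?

The capo raises the open C2 by 4 semitones to E2; fretting 8 more gives C2 + 4 + 8 = C2 + 12 semitones = C3.

C3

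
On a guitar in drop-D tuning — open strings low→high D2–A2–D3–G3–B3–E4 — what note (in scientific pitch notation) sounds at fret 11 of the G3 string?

F#4

The open G3 string plus 11 semitones: G–G#–A–A#–…–E–F–F#.
The walk passes from B into C once, so the octave number goes from 3 to 4.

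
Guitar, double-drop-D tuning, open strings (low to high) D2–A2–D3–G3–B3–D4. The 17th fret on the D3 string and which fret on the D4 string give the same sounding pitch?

5

D3 at fret 17 is D3 + 17 semitones = G4.
The open D4 string is 12 semitones above the open D3, so the same pitch on the D4 string lies at fret 17 − 12 = 5.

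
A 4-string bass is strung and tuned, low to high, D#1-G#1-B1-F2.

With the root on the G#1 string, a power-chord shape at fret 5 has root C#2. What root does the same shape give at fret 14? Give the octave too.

Moving from fret 5 to fret 14 shifts the root by 9 semitones.
C#2 up 9 semitones is A#2.

A#2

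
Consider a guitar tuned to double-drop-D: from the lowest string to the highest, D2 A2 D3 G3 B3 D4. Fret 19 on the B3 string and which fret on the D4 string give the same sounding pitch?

16

B3 at fret 19 is B3 + 19 semitones = F#5.
The open D4 string is 3 semitones above the open B3, so the same pitch on the D4 string lies at fret 19 − 3 = 16.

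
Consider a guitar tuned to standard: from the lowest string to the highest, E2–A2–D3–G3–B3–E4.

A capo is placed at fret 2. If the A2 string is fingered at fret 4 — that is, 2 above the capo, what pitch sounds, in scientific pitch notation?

C#3

The capo raises the open A2 by 2 semitones to B2; fretting 2 more gives A2 + 2 + 2 = A2 + 4 semitones = C#3.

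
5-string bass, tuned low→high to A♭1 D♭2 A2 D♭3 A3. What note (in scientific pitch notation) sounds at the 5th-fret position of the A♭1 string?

Each fret is one semitone, so A♭1 + 5 = D♭2.
(Equivalently spelled C♯2.)

D♭2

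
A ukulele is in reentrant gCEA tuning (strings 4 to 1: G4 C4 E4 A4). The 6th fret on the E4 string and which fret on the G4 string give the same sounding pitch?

3

E4 at fret 6 is E4 + 6 semitones = A#4.
The open G4 string is 3 semitones above the open E4, so the same pitch on the G4 string lies at fret 6 − 3 = 3.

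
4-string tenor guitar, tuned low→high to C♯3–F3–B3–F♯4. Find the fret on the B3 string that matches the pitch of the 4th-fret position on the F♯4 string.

Fret 4 on F♯4 is MIDI 66 + 4 = 70 (A♯4). On the B3 string (open MIDI 59), that pitch is 70 − 59 = fret 11.

11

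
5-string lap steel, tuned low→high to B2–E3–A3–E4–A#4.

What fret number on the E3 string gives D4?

D4 is 10 semitones above the open E3 (E–F–F#–G–…–C–C#–D), so it sits at fret 10.

10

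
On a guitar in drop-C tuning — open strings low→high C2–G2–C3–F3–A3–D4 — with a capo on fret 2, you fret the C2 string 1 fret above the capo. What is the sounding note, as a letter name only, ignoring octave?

The capo raises the open C2 by 2 semitones to D2; fretting 1 more gives C2 + 2 + 1 = C2 + 3 semitones, landing on D♯.
(Also written E♭.)

D♯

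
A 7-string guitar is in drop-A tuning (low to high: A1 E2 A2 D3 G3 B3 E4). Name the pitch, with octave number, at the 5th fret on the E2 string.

A2

Each fret is one semitone, so E2 + 5 = A2.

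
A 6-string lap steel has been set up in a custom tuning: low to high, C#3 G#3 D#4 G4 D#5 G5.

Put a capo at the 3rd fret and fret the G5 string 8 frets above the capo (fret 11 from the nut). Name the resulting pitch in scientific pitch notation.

The capo raises the open G5 by 3 semitones to A#5; fretting 8 more gives G5 + 3 + 8 = G5 + 11 semitones = F#6.
(Also written Gb.)

F#6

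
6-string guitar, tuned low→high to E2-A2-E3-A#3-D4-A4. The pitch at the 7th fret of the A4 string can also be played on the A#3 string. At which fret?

18

A4 at fret 7 is A4 + 7 semitones = E5.
The open A#3 string is 11 semitones below the open A4, so the same pitch on the A#3 string lies at fret 7 + 11 = 18.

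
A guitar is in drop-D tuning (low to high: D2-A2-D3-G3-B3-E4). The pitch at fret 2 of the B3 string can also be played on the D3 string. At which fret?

11

Fret 2 on B3 is MIDI 59 + 2 = 61 (C#4). On the D3 string (open MIDI 50), that pitch is 61 − 50 = fret 11.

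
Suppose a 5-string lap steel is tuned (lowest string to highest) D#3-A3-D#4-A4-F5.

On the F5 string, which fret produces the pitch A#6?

17

A#6 is 17 semitones above the open F5 (F–F#–G–G#–…–G#–A–A#), so it sits at fret 17.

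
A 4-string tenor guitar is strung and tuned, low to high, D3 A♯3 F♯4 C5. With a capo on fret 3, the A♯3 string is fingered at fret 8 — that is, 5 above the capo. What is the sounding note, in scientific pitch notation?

F♯4

The capo raises the open A♯3 by 3 semitones to C♯4; fretting 5 more gives A♯3 + 3 + 5 = A♯3 + 8 semitones = F♯4.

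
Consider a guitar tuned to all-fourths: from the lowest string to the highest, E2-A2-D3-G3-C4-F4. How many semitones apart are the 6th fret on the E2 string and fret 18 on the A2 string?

E2 at fret 6 → A#2 (MIDI 46); A2 at fret 18 → D#4 (MIDI 63).
46 − 63 = -17, so the two pitches are 17 semitones apart, with D#4 the higher.

17 semitones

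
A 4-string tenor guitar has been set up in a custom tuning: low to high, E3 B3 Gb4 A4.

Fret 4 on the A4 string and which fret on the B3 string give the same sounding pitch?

14

Fret 4 on A4 is MIDI 69 + 4 = 73 (Db5). On the B3 string (open MIDI 59), that pitch is 73 − 59 = fret 14.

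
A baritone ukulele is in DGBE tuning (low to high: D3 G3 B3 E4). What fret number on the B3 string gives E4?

5

E4 is 5 semitones above the open B3 (B–C–C#–D–D#–E), so it sits at fret 5.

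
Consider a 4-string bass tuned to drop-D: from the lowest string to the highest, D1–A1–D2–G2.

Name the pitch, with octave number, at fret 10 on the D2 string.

The open D2 string plus 10 semitones: D–D#–E–F–…–A#–B–C.
The walk passes from B into C once, so the octave number goes from 2 to 3.

C3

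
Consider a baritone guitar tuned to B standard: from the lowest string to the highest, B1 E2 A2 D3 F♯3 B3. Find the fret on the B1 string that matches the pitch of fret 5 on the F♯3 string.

24

F♯3 at fret 5 is F♯3 + 5 semitones = B3.
The open B1 string is 19 semitones below the open F♯3, so the same pitch on the B1 string lies at fret 5 + 19 = 24.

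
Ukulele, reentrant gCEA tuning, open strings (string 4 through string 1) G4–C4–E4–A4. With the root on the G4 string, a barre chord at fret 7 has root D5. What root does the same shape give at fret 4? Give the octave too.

B4

Moving from fret 7 to fret 4 shifts the root by -3 semitones.
D5 down 3 semitones is B4.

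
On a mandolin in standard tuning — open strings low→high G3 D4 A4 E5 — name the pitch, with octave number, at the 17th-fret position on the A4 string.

Each fret is one semitone, so A4 + 17 = D6.

D6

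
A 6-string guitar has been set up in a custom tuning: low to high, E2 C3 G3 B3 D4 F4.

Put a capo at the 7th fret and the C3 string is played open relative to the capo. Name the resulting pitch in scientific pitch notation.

G3

The capo raises the open C3 by 7 semitones to G3; fretting 0 more gives C3 + 7 + 0 = C3 + 7 semitones = G3.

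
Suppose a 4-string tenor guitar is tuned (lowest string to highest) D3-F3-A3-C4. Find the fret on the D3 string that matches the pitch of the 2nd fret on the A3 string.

9

Fret 2 on A3 is MIDI 57 + 2 = 59 (B3). On the D3 string (open MIDI 50), that pitch is 59 − 50 = fret 9.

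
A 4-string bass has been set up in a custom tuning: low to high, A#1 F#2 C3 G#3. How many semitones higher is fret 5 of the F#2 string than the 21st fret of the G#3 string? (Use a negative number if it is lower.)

-30 semitones

F#2 at fret 5 → B2 (MIDI 47); G#3 at fret 21 → F5 (MIDI 77).
47 − 77 = -30, so the two pitches are 30 semitones apart.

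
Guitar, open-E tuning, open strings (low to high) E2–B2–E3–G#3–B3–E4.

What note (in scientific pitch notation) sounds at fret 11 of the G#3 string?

G#3 is MIDI 56. Adding 11 gives 67, which is G4.

G4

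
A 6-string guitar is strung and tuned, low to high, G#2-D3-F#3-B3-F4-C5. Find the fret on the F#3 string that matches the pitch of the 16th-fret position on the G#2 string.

Fret 16 on G#2 is MIDI 44 + 16 = 60 (C4). On the F#3 string (open MIDI 54), that pitch is 60 − 54 = fret 6.

6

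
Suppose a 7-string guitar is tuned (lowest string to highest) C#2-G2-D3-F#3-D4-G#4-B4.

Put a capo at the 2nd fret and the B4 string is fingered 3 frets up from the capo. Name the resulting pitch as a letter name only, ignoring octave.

The capo raises the open B4 by 2 semitones to C#5; fretting 3 more gives B4 + 2 + 3 = B4 + 5 semitones, landing on E.

E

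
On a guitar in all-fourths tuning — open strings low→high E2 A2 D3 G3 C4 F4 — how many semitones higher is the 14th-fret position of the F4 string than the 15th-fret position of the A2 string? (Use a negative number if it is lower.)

19 semitones

F4 at fret 14 → G5 (MIDI 79); A2 at fret 15 → C4 (MIDI 60).
79 − 60 = 19, so the two pitches are 19 semitones apart.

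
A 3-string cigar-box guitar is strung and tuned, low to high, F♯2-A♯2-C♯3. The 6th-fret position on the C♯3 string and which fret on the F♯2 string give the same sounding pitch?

C♯3 at fret 6 is C♯3 + 6 semitones = G3.
The open F♯2 string is 7 semitones below the open C♯3, so the same pitch on the F♯2 string lies at fret 6 + 7 = 13.

13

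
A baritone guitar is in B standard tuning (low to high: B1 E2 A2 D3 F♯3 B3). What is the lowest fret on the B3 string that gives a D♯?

From B3, count semitones up the chromatic scale until reaching D♯: B–C–C#–D–D# — 4 steps.

4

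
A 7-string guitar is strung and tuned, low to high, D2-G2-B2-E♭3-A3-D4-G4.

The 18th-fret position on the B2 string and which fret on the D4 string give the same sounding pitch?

B2 at fret 18 is B2 + 18 semitones = F4.
The open D4 string is 15 semitones above the open B2, so the same pitch on the D4 string lies at fret 18 − 15 = 3.

3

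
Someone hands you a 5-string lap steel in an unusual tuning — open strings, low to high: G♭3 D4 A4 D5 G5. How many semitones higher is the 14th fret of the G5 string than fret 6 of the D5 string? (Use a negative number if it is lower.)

G5 at fret 14 → A6 (MIDI 93); D5 at fret 6 → A♭5 (MIDI 80).
93 − 80 = 13, so the two pitches are 13 semitones apart.

13 semitones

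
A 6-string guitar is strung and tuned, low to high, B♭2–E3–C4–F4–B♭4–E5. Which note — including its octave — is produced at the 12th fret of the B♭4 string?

The open B♭4 string plus 12 semitones: Bb–B–C–Db–…–Ab–A–Bb.
The walk passes from B into C once, so the octave number goes from 4 to 5.
(Equivalently spelled A♯5.)

B♭5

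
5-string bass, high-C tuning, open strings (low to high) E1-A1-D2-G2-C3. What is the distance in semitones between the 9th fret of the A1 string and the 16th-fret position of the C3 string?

A1 at fret 9 → F#2 (MIDI 42); C3 at fret 16 → E4 (MIDI 64).
42 − 64 = -22, so the two pitches are 22 semitones apart, with E4 the higher.

22 semitones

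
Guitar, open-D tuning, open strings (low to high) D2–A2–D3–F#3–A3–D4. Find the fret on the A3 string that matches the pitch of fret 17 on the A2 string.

5

A2 at fret 17 is A2 + 17 semitones = D4.
The open A3 string is 12 semitones above the open A2, so the same pitch on the A3 string lies at fret 17 − 12 = 5.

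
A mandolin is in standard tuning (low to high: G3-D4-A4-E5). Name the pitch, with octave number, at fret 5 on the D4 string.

The open D4 string plus 5 semitones: D–D#–E–F–F#–G.
No B→C boundary is crossed, so the octave stays at 4.

G4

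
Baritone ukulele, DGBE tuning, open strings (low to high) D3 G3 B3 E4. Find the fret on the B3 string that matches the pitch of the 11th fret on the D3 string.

D3 at fret 11 is D3 + 11 semitones = C♯4.
The open B3 string is 9 semitones above the open D3, so the same pitch on the B3 string lies at fret 11 − 9 = 2.

2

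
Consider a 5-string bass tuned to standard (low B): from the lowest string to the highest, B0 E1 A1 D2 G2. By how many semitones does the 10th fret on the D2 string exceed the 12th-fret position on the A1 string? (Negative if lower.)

D2 at fret 10 → C3 (MIDI 48); A1 at fret 12 → A2 (MIDI 45).
48 − 45 = 3, so the two pitches are 3 semitones apart.

3 semitones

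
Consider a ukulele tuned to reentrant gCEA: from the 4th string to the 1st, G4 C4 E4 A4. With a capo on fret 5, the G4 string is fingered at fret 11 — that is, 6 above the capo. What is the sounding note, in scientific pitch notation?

The capo raises the open G4 by 5 semitones to C5; fretting 6 more gives G4 + 5 + 6 = G4 + 11 semitones = F#5.

F#5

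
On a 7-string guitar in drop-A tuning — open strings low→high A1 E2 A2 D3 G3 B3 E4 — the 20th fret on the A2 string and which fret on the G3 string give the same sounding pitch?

Fret 20 on A2 is MIDI 45 + 20 = 65 (F4). On the G3 string (open MIDI 55), that pitch is 65 − 55 = fret 10.

10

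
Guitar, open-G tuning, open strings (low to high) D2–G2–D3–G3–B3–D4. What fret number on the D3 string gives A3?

A3 is 7 semitones above the open D3 (D–D#–E–F–F#–G–G#–A), so it sits at fret 7.

7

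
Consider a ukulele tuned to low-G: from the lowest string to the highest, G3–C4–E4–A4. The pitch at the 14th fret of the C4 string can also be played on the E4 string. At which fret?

10

Fret 14 on C4 is MIDI 60 + 14 = 74 (D5). On the E4 string (open MIDI 64), that pitch is 74 − 64 = fret 10.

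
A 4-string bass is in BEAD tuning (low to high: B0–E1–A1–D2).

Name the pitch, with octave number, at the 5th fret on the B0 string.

E1

The open B0 string plus 5 semitones: B–C–C#–D–D#–E.
The walk passes from B into C once, so the octave number goes from 0 to 1.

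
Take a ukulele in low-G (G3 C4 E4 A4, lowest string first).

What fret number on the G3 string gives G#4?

G#4 is 13 semitones above the open G3 (G–G#–A–A#–…–F#–G–G#), so it sits at fret 13.

13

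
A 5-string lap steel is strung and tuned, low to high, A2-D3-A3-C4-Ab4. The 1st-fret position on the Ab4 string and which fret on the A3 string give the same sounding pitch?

Fret 1 on Ab4 is MIDI 68 + 1 = 69 (A4). On the A3 string (open MIDI 57), that pitch is 69 − 57 = fret 12.

12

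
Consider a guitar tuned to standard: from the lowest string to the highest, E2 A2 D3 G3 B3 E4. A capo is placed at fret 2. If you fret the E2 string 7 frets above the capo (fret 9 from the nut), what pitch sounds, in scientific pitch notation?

The capo raises the open E2 by 2 semitones to F#2; fretting 7 more gives E2 + 2 + 7 = E2 + 9 semitones = C#3.
(Also written Db.)

C#3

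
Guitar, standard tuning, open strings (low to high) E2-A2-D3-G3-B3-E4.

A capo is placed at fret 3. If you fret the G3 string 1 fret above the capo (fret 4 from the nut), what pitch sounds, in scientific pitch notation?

The capo raises the open G3 by 3 semitones to A♯3; fretting 1 more gives G3 + 3 + 1 = G3 + 4 semitones = B3.

B3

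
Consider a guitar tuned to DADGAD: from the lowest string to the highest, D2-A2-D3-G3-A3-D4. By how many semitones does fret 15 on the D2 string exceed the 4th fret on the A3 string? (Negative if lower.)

-8 semitones

D2 at fret 15 → F3 (MIDI 53); A3 at fret 4 → C#4 (MIDI 61).
53 − 61 = -8, so the two pitches are 8 semitones apart.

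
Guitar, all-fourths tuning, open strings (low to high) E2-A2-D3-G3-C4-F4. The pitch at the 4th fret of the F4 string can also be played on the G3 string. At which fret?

F4 at fret 4 is F4 + 4 semitones = A4.
The open G3 string is 10 semitones below the open F4, so the same pitch on the G3 string lies at fret 4 + 10 = 14.

14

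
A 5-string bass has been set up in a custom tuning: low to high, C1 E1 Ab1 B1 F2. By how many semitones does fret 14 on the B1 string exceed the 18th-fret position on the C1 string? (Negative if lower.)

B1 at fret 14 → Db3 (MIDI 49); C1 at fret 18 → Gb2 (MIDI 42).
49 − 42 = 7, so the two pitches are 7 semitones apart.

7 semitones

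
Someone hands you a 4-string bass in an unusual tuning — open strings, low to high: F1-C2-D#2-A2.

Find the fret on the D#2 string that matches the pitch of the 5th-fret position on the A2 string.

11

A2 at fret 5 is A2 + 5 semitones = D3.
The open D#2 string is 6 semitones below the open A2, so the same pitch on the D#2 string lies at fret 5 + 6 = 11.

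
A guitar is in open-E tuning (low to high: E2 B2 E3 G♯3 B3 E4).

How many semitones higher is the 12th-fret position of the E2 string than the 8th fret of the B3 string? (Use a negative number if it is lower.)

E2 at fret 12 → E3 (MIDI 52); B3 at fret 8 → G4 (MIDI 67).
52 − 67 = -15, so the two pitches are 15 semitones apart.

-15 semitones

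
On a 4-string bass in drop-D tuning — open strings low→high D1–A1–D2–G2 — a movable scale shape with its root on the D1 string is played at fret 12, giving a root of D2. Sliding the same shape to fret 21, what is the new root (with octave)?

Moving from fret 12 to fret 21 shifts the root by 9 semitones.
D2 up 9 semitones is B2.

B2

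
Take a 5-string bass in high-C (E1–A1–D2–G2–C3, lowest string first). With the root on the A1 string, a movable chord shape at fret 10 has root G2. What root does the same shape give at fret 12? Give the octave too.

Moving from fret 10 to fret 12 shifts the root by 2 semitones.
G2 up 2 semitones is A2.

A2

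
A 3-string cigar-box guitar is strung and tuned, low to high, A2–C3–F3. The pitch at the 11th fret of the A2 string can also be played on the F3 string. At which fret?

3

Fret 11 on A2 is MIDI 45 + 11 = 56 (A♭3). On the F3 string (open MIDI 53), that pitch is 56 − 53 = fret 3.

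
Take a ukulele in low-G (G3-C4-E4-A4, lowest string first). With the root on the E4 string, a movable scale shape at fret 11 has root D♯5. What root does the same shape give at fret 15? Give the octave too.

G5

Moving from fret 11 to fret 15 shifts the root by 4 semitones.
D♯5 up 4 semitones is G5.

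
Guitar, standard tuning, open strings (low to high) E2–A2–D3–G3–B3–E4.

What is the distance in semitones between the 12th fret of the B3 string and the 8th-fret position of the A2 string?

B3 at fret 12 → B4 (MIDI 71); A2 at fret 8 → F3 (MIDI 53).
71 − 53 = 18, so the two pitches are 18 semitones apart, with B4 the higher.

18 semitones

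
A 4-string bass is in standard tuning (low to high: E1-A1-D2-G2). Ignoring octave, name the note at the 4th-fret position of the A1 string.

Each fret is one semitone, so A1 + 4 = C#.
(Equivalently spelled Db.)

C#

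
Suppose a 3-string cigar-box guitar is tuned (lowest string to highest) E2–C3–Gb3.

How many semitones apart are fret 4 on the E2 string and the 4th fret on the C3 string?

E2 at fret 4 → Ab2 (MIDI 44); C3 at fret 4 → E3 (MIDI 52).
44 − 52 = -8, so the two pitches are 8 semitones apart, with E3 the higher.

8 semitones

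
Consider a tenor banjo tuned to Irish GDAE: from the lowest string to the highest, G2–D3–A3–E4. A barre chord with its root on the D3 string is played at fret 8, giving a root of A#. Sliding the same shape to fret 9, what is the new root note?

B

Moving from fret 8 to fret 9 shifts the root by 1 semitone.
A# up 1 semitone is B.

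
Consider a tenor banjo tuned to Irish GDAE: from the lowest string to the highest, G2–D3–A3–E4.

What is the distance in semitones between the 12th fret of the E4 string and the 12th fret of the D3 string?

14 semitones

E4 at fret 12 → E5 (MIDI 76); D3 at fret 12 → D4 (MIDI 62).
76 − 62 = 14, so the two pitches are 14 semitones apart, with E5 the higher.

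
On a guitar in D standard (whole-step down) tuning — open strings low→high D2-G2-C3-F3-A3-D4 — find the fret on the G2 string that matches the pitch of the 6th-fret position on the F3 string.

16

F3 at fret 6 is F3 + 6 semitones = B3.
The open G2 string is 10 semitones below the open F3, so the same pitch on the G2 string lies at fret 6 + 10 = 16.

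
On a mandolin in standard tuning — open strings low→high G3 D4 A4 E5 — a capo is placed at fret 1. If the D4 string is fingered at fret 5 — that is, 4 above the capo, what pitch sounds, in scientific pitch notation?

The capo raises the open D4 by 1 semitone to D#4; fretting 4 more gives D4 + 1 + 4 = D4 + 5 semitones = G4.

G4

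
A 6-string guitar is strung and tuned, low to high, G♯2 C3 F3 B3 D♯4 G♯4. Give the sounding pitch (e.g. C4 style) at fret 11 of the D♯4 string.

D♯4 is MIDI 63. Adding 11 gives 74, which is D5.

D5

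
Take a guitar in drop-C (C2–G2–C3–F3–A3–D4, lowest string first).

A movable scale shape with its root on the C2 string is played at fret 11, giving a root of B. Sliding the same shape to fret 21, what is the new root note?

Moving from fret 11 to fret 21 shifts the root by 10 semitones.
B up 10 semitones is A.

A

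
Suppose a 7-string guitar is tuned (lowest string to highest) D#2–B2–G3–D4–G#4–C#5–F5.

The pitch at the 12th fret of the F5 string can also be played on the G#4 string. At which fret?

Fret 12 on F5 is MIDI 77 + 12 = 89 (F6). On the G#4 string (open MIDI 68), that pitch is 89 − 68 = fret 21.

21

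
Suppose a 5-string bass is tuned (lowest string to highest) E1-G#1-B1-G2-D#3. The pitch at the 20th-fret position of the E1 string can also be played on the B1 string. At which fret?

13

Fret 20 on E1 is MIDI 28 + 20 = 48 (C3). On the B1 string (open MIDI 35), that pitch is 48 − 35 = fret 13.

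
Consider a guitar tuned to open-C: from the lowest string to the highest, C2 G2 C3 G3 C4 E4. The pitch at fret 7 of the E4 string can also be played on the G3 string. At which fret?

16

Fret 7 on E4 is MIDI 64 + 7 = 71 (B4). On the G3 string (open MIDI 55), that pitch is 71 − 55 = fret 16.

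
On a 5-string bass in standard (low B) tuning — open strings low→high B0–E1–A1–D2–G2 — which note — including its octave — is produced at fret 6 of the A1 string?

A1 is MIDI 33. Adding 6 gives 39, which is D#2.
(Equivalently spelled Eb2.)

D#2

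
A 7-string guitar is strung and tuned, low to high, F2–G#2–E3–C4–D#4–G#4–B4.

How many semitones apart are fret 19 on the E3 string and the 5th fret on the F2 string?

E3 at fret 19 → B4 (MIDI 71); F2 at fret 5 → A#2 (MIDI 46).
71 − 46 = 25, so the two pitches are 25 semitones apart, with B4 the higher.

25 semitones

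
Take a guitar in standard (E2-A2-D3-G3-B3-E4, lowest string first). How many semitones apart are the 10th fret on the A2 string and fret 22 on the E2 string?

7 semitones

A2 at fret 10 → G3 (MIDI 55); E2 at fret 22 → D4 (MIDI 62).
55 − 62 = -7, so the two pitches are 7 semitones apart, with D4 the higher.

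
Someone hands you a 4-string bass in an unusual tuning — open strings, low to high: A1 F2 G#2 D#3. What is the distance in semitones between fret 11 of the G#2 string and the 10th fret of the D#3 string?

G#2 at fret 11 → G3 (MIDI 55); D#3 at fret 10 → C#4 (MIDI 61).
55 − 61 = -6, so the two pitches are 6 semitones apart, with C#4 the higher.

6 semitones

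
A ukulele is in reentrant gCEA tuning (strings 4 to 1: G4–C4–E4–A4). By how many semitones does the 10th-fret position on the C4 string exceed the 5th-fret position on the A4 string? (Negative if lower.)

C4 at fret 10 → A#4 (MIDI 70); A4 at fret 5 → D5 (MIDI 74).
70 − 74 = -4, so the two pitches are 4 semitones apart.

-4 semitones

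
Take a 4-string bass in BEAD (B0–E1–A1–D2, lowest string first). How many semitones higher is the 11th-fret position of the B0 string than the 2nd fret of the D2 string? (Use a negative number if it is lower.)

-6 semitones

B0 at fret 11 → A#1 (MIDI 34); D2 at fret 2 → E2 (MIDI 40).
34 − 40 = -6, so the two pitches are 6 semitones apart.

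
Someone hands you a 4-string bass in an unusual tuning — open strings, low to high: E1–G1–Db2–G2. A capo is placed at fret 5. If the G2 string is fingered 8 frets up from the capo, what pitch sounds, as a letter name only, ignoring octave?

Ab

The capo raises the open G2 by 5 semitones to C3; fretting 8 more gives G2 + 5 + 8 = G2 + 13 semitones, landing on Ab.
(Also written G#.)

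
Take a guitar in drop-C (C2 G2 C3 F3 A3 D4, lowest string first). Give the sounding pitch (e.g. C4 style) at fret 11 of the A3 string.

G#4

Each fret is one semitone, so A3 + 11 = G#4.
(Equivalently spelled Ab4.)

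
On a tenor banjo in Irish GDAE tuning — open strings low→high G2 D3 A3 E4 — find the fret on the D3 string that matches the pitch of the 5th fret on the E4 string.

E4 at fret 5 is E4 + 5 semitones = A4.
The open D3 string is 14 semitones below the open E4, so the same pitch on the D3 string lies at fret 5 + 14 = 19.

19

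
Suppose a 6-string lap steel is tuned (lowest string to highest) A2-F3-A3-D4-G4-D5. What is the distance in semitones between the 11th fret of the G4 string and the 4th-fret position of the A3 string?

17 semitones

G4 at fret 11 → F#5 (MIDI 78); A3 at fret 4 → C#4 (MIDI 61).
78 − 61 = 17, so the two pitches are 17 semitones apart, with F#5 the higher.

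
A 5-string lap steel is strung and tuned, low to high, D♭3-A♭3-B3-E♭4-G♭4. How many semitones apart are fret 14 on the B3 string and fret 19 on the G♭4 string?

B3 at fret 14 → D♭5 (MIDI 73); G♭4 at fret 19 → D♭6 (MIDI 85).
73 − 85 = -12, so the two pitches are 12 semitones apart, with D♭6 the higher.

12 semitones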